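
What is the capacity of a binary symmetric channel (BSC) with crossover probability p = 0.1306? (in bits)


H(p) = -p*log2(p) - (1-p)*log2(1-p) = -0.1306*log2(0.1306) - 0.8694*log2(0.8694) = 0.383543 + 0.175539 = 0.5591. C = 1 - H(p) = 1 - 0.5591 = 0.4409

0.4409 bits


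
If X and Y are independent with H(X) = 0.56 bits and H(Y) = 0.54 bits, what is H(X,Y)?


For independent variables, H(X,Y) = H(X) + H(Y) = 0.56 + 0.54 = 1.1

1.1 bits


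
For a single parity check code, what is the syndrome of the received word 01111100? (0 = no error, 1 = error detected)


Syndrome = XOR of all bits = 0 XOR 1 XOR 1 XOR 1 XOR 1 XOR 1 XOR 0 XOR 0 = 1

1


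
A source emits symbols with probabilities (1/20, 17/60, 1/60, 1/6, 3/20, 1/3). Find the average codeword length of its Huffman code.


Huffman construction (repeatedly merge the two least-probable nodes; each merge adds 1 bit to every symbol beneath it): 1/60 + 1/20 = 1/15; 1/15 + 3/20 = 13/60; 1/6 + 13/60 = 23/60; 17/60 + 1/3 = 37/60; 23/60 + 37/60 = 1. Resulting codeword lengths (in the order the probabilities were given): (4, 2, 4, 2, 3, 2). L_avg = sum(p_i * l_i) = 1/20*4 + 17/60*2 + 1/60*4 + 1/6*2 + 3/20*3 + 1/3*2 = 137/60 = 2.2833

2.2833 bits


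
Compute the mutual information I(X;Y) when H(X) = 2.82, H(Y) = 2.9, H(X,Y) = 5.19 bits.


I(X;Y) = H(X) + H(Y) - H(X,Y) = 2.82 + 2.9 - 5.19 = 0.53

0.53 bits


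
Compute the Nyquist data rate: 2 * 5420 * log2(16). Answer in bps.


Rate = 2 * B * log2(M) = 2 * 5420 * 4.0 = 43360.0

43360.0 bps


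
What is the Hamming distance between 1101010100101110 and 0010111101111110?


Count differing positions: ^ ^ ^ ^ ^ . ^ . . ^ . ^ . . . . = 8 differences

8


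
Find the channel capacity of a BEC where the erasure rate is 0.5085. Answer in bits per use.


C = 1 - epsilon = 1 - 0.5085 = 0.4915

0.4915 bits


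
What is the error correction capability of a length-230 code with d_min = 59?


Correction capability = floor((d-1)/2) = floor((59-1)/2) = 29

29 errors


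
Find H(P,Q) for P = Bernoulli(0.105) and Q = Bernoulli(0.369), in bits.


H(P,Q) = -p*log2(q) - (1-p)*log2(1-q). -0.105*log2(0.369) = 0.151022; -0.895*log2(0.631) = 0.594538. H(P,Q) = 0.151022 + 0.594538 = 0.7456

0.7456 bits


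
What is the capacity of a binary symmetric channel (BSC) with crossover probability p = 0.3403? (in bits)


H(p) = -p*log2(p) - (1-p)*log2(1-p) = -0.3403*log2(0.3403) - 0.6597*log2(0.6597) = 0.529208 + 0.395898 = 0.9251. C = 1 - H(p) = 1 - 0.9251 = 0.0749

0.0749 bits


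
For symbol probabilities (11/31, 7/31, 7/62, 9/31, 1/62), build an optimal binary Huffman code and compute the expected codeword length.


Huffman construction (repeatedly merge the two least-probable nodes; each merge adds 1 bit to every symbol beneath it): 1/62 + 7/62 = 4/31; 4/31 + 7/31 = 11/31; 9/31 + 11/31 = 20/31; 11/31 + 20/31 = 1. Resulting codeword lengths (in the order the probabilities were given): (2, 2, 3, 2, 3). L_avg = sum(p_i * l_i) = 11/31*2 + 7/31*2 + 7/62*3 + 9/31*2 + 1/62*3 = 66/31 = 2.129

2.129 bits


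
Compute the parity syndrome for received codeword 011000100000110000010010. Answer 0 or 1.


Syndrome = XOR of all bits = 0 XOR 1 XOR 1 XOR 0 XOR 0 XOR 0 XOR 1 XOR 0 XOR 0 XOR 0 XOR 0 XOR 0 XOR 1 XOR 1 XOR 0 XOR 0 XOR 0 XOR 0 XOR 0 XOR 1 XOR 0 XOR 0 XOR 1 XOR 0 = 1

1


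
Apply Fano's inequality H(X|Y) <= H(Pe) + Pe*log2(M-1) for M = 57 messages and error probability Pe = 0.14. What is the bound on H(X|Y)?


H(Pe) = -Pe*log2(Pe) - (1-Pe)*log2(1-Pe) = -0.14*log2(0.14) - 0.86*log2(0.86) = 0.397110 + 0.187129 = 0.5842. Pe*log2(M-1) = 0.14*log2(56) = 0.813030. Bound = H(Pe) + Pe*log2(M-1) = 0.397110 + 0.187129 + 0.813030 = 1.3973

1.3973 bits


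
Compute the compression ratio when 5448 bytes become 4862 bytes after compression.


Ratio = original / compressed = 5448 / 4862 = 1.1205

1.1205


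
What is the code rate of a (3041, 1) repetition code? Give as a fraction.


Rate = k/n = 1/3041

1/3041


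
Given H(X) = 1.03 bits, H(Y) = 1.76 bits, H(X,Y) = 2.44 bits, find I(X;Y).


I(X;Y) = H(X) + H(Y) - H(X,Y) = 1.03 + 1.76 - 2.44 = 0.35

0.35 bits


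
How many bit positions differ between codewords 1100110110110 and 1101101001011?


Count differing positions: . . . ^ . ^ ^ ^ ^ ^ ^ . ^ = 8 differences

8


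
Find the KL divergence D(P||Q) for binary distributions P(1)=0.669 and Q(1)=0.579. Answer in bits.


KL = p*log2(p/q) + (1-p)*log2((1-p)/(1-q)) = 0.669*log2(0.669/0.579) + 0.331*log2(0.331/0.421) = 0.0246

0.0246 bits


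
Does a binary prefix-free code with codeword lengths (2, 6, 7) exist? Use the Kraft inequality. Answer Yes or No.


Kraft sum = sum(2^(-l_i)) = 0.2734, need <= 1. Result: satisfied (a binary prefix-free code with these lengths exists)

Yes


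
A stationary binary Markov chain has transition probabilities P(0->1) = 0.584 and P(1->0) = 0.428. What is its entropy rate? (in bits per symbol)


Stationary distribution: pi_0 = p10/(p01+p10) = 0.4229, pi_1 = 0.5771. Entropy rate H' = pi_0*H(p01) + pi_1*H(p10) = 0.4229*0.9795 + 0.5771*0.985 = 0.9827

0.9827 bits/symbol


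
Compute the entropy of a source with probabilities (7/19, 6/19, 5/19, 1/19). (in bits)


H = -sum(p_i * log2(p_i)). Terms: -(7/19)*log2(7/19) = 0.530737; -(6/19)*log2(6/19) = 0.525147; -(5/19)*log2(5/19) = 0.506842; -(1/19)*log2(1/19) = 0.223575. H = 0.530737 + 0.525147 + 0.506842 + 0.223575 = 1.7863

1.7863 bits


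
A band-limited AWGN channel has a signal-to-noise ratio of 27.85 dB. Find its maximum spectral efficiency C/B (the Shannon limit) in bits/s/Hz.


SNR_linear = 10^(27.85/10) = 609.5369; C/B = log2(1 + SNR_linear) = log2(1 + 609.5369) = 9.2539

9.2539 bits/s/Hz


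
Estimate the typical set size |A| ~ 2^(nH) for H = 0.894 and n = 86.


log2|A_typical| = nH = 86 * 0.894 = 76.884, so |A_typical| ~ 2^76.884 = 1.394e+23

1.394e+23


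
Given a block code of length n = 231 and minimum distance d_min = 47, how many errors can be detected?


Detection capability = d_min - 1 = 47 - 1 = 46

46 errors


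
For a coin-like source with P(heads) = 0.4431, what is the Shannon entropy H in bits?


H = -p*log2(p) - (1-p)*log2(1-p). -0.4431*log2(0.4431) = 0.520330; -0.5569*log2(0.5569) = 0.470308. H = 0.520330 + 0.470308 = 0.9906

0.9906 bits


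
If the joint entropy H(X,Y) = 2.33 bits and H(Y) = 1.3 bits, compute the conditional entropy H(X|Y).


H(X|Y) = H(X,Y) - H(Y) = 2.33 - 1.3 = 1.03

1.03 bits


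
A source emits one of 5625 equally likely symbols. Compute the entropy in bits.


H = log2(n) = log2(5625) = 12.4576

12.4576 bits


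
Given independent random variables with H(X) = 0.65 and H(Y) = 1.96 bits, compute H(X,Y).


For independent variables, H(X,Y) = H(X) + H(Y) = 0.65 + 1.96 = 2.61

2.61 bits


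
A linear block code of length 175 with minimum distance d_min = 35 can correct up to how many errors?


Correction capability = floor((d-1)/2) = floor((35-1)/2) = 17

17 errors


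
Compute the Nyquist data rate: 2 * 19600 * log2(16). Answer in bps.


Rate = 2 * B * log2(M) = 2 * 19600 * 4.0 = 156800.0

156800.0 bps


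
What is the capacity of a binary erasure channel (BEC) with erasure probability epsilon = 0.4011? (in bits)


C = 1 - epsilon = 1 - 0.4011 = 0.5989

0.5989 bits


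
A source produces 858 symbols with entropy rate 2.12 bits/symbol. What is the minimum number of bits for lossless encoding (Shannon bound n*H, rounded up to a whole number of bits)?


Minimum bits >= n * H = 858 * 2.12 = 1818.96, rounded up to a whole number of bits = 1819

1819 bits


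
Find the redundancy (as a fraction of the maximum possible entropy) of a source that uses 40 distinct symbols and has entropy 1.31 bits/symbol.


H_max = log2(K) = log2(40) = 5.3219 bits/symbol. Redundancy = 1 - H/H_max = 1 - 1.31/5.3219 = 1 - 0.2462 = 0.7538

0.7538


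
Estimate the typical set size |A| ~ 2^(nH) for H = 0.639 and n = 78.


log2|A_typical| = nH = 78 * 0.639 = 49.842, so |A_typical| ~ 2^49.842 = 1.009e+15

1.009e+15


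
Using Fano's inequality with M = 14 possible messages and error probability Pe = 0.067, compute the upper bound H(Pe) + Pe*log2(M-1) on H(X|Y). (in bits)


H(Pe) = -Pe*log2(Pe) - (1-Pe)*log2(1-Pe) = -0.067*log2(0.067) - 0.933*log2(0.933) = 0.261280 + 0.093348 = 0.3546. Pe*log2(M-1) = 0.067*log2(13) = 0.247929. Bound = H(Pe) + Pe*log2(M-1) = 0.261280 + 0.093348 + 0.247929 = 0.6026

0.6026 bits


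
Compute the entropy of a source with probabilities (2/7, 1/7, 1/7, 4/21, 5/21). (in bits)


H = -sum(p_i * log2(p_i)). Terms: -(2/7)*log2(2/7) = 0.516387; -(1/7)*log2(1/7) = 0.401051; -(1/7)*log2(1/7) = 0.401051; -(4/21)*log2(4/21) = 0.455680; -(5/21)*log2(5/21) = 0.492950. H = 0.516387 + 0.401051 + 0.401051 + 0.455680 + 0.492950 = 2.2671

2.2671 bits


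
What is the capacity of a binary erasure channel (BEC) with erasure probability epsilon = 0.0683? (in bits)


C = 1 - epsilon = 1 - 0.0683 = 0.9317

0.9317 bits


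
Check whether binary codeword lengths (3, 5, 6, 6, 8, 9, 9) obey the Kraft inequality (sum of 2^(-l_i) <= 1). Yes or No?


Kraft sum = sum(2^(-l_i)) = 0.1953, need <= 1. Result: satisfied (a binary prefix-free code with these lengths exists)

Yes


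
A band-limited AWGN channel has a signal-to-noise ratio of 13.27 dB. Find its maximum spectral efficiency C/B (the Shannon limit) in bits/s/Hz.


SNR_linear = 10^(13.27/10) = 21.2324; C/B = log2(1 + SNR_linear) = log2(1 + 21.2324) = 4.4746

4.4746 bits/s/Hz


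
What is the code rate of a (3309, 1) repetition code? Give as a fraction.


Rate = k/n = 1/3309

1/3309


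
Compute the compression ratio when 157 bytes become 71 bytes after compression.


Ratio = original / compressed = 157 / 71 = 2.2113

2.2113


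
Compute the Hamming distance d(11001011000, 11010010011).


Count differing positions: . . . ^ ^ . . ^ . ^ ^ = 5 differences

5


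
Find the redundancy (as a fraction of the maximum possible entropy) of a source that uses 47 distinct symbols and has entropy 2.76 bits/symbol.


H_max = log2(K) = log2(47) = 5.5546 bits/symbol. Redundancy = 1 - H/H_max = 1 - 2.76/5.5546 = 1 - 0.4969 = 0.5031

0.5031


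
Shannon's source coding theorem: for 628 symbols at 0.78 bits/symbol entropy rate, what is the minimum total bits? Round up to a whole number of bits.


Minimum bits >= n * H = 628 * 0.78 = 489.84, rounded up to a whole number of bits = 490

490 bits


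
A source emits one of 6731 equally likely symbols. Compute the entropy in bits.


H = log2(n) = log2(6731) = 12.7166

12.7166 bits


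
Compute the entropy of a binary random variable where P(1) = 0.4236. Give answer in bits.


H = -p*log2(p) - (1-p)*log2(1-p). -0.4236*log2(0.4236) = 0.524936; -0.5764*log2(0.5764) = 0.458156. H = 0.524936 + 0.458156 = 0.9831

0.9831 bits


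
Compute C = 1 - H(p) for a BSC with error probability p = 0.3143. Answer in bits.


H(p) = -p*log2(p) - (1-p)*log2(1-p) = -0.3143*log2(0.3143) - 0.6857*log2(0.6857) = 0.524814 + 0.373261 = 0.8981. C = 1 - H(p) = 1 - 0.8981 = 0.1019

0.1019 bits


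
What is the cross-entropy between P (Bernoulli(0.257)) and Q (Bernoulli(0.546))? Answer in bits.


H(P,Q) = -p*log2(q) - (1-p)*log2(1-q). -0.257*log2(0.546) = 0.224368; -0.743*log2(0.454) = 0.846452. H(P,Q) = 0.224368 + 0.846452 = 1.0708

1.0708 bits


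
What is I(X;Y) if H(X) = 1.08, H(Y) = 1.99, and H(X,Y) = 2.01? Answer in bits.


I(X;Y) = H(X) + H(Y) - H(X,Y) = 1.08 + 1.99 - 2.01 = 1.06

1.06 bits


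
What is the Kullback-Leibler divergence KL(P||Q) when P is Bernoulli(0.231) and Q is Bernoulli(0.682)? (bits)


KL = p*log2(p/q) + (1-p)*log2((1-p)/(1-q)) = 0.231*log2(0.231/0.682) + 0.769*log2(0.769/0.318) = 0.6189

0.6189 bits


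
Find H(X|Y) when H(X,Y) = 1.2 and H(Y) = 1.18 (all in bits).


H(X|Y) = H(X,Y) - H(Y) = 1.2 - 1.18 = 0.02

0.02 bits


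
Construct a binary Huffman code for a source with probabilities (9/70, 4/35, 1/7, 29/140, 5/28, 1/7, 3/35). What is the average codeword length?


Huffman construction (repeatedly merge the two least-probable nodes; each merge adds 1 bit to every symbol beneath it): 3/35 + 4/35 = 1/5; 9/70 + 1/7 = 19/70; 1/7 + 5/28 = 9/28; 1/5 + 29/140 = 57/140; 19/70 + 9/28 = 83/140; 57/140 + 83/140 = 1. Resulting codeword lengths (in the order the probabilities were given): (3, 3, 3, 2, 3, 3, 3). L_avg = sum(p_i * l_i) = 9/70*3 + 4/35*3 + 1/7*3 + 29/140*2 + 5/28*3 + 1/7*3 + 3/35*3 = 391/140 = 2.7929

2.7929 bits


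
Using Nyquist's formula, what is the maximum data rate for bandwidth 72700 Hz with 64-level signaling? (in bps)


Rate = 2 * B * log2(M) = 2 * 72700 * 6.0 = 872400.0

872400.0 bps


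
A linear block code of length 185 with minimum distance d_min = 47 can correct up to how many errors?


Correction capability = floor((d-1)/2) = floor((47-1)/2) = 23

23 errors


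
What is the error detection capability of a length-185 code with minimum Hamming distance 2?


Detection capability = d_min - 1 = 2 - 1 = 1

1 errors


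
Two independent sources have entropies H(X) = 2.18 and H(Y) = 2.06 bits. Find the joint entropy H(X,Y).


For independent variables, H(X,Y) = H(X) + H(Y) = 2.18 + 2.06 = 4.24

4.24 bits


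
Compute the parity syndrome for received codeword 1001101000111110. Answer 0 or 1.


Syndrome = XOR of all bits = 1 XOR 0 XOR 0 XOR 1 XOR 1 XOR 0 XOR 1 XOR 0 XOR 0 XOR 0 XOR 1 XOR 1 XOR 1 XOR 1 XOR 1 XOR 0 = 1

1


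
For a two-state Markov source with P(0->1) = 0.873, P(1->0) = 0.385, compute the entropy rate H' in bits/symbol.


Stationary distribution: pi_0 = p10/(p01+p10) = 0.306, pi_1 = 0.694. Entropy rate H' = pi_0*H(p01) + pi_1*H(p10) = 0.306*0.5492 + 0.694*0.9615 = 0.8353

0.8353 bits/symbol


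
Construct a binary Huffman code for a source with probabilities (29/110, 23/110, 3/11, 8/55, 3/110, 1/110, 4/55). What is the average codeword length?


Huffman construction (repeatedly merge the two least-probable nodes; each merge adds 1 bit to every symbol beneath it): 1/110 + 3/110 = 2/55; 2/55 + 4/55 = 6/55; 6/55 + 8/55 = 14/55; 23/110 + 14/55 = 51/110; 29/110 + 3/11 = 59/110; 51/110 + 59/110 = 1. Resulting codeword lengths (in the order the probabilities were given): (2, 2, 2, 3, 5, 5, 4). L_avg = sum(p_i * l_i) = 29/110*2 + 23/110*2 + 3/11*2 + 8/55*3 + 3/110*5 + 1/110*5 + 4/55*4 = 12/5 = 2.4

2.4 bits


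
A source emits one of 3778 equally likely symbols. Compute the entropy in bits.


H = log2(n) = log2(3778) = 11.8834

11.8834 bits


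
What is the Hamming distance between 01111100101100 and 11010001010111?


Count differing positions: ^ . ^ . ^ ^ . ^ ^ ^ ^ . ^ ^ = 10 differences

10


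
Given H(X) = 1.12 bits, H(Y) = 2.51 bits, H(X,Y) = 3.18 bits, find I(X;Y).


I(X;Y) = H(X) + H(Y) - H(X,Y) = 1.12 + 2.51 - 3.18 = 0.45

0.45 bits


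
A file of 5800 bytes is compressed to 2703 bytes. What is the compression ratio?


Ratio = original / compressed = 5800 / 2703 = 2.1458

2.1458


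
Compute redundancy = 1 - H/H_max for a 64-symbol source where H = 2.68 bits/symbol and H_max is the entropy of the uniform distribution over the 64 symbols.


H_max = log2(K) = log2(64) = 6.0 bits/symbol. Redundancy = 1 - H/H_max = 1 - 2.68/6.0 = 1 - 0.4467 = 0.5533

0.5533


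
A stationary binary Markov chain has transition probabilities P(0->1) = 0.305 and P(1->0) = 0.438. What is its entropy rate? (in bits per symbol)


Stationary distribution: pi_0 = p10/(p01+p10) = 0.5895, pi_1 = 0.4105. Entropy rate H' = pi_0*H(p01) + pi_1*H(p10) = 0.5895*0.8873 + 0.4105*0.9889 = 0.929

0.929 bits/symbol


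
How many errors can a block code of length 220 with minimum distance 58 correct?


Correction capability = floor((d-1)/2) = floor((58-1)/2) = 28

28 errors


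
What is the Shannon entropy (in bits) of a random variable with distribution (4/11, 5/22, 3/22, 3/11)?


H = -sum(p_i * log2(p_i)). Terms: -(4/11)*log2(4/11) = 0.530702; -(5/22)*log2(5/22) = 0.485796; -(3/22)*log2(3/22) = 0.391973; -(3/11)*log2(3/11) = 0.511219. H = 0.530702 + 0.485796 + 0.391973 + 0.511219 = 1.9197

1.9197 bits


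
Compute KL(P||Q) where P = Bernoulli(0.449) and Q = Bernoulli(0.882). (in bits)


KL = p*log2(p/q) + (1-p)*log2((1-p)/(1-q)) = 0.449*log2(0.449/0.882) + 0.551*log2(0.551/0.118) = 0.7877

0.7877 bits


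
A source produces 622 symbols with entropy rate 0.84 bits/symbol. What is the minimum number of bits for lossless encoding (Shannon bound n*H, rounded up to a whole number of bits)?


Minimum bits >= n * H = 622 * 0.84 = 522.48, rounded up to a whole number of bits = 523

523 bits


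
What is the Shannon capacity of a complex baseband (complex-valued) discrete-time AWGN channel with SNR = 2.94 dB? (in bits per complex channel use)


SNR_linear = 10^(2.94/10) = 1.9679; C = log2(1 + SNR_linear) = log2(1 + 1.9679) = 1.5694

1.5694 bits/channel use


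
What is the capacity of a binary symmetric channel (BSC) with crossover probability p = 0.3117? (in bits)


H(p) = -p*log2(p) - (1-p)*log2(1-p) = -0.3117*log2(0.3117) - 0.6883*log2(0.6883) = 0.524208 + 0.370918 = 0.8951. C = 1 - H(p) = 1 - 0.8951 = 0.1049

0.1049 bits


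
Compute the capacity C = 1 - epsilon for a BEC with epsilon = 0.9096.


C = 1 - epsilon = 1 - 0.9096 = 0.0904

0.0904 bits


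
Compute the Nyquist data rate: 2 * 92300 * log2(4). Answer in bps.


Rate = 2 * B * log2(M) = 2 * 92300 * 2.0 = 369200.0

369200.0 bps


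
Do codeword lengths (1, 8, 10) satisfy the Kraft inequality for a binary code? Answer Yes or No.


Kraft sum = sum(2^(-l_i)) = 0.5049, need <= 1. Result: satisfied (a binary prefix-free code with these lengths exists)

Yes


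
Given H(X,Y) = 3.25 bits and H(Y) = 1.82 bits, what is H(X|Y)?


H(X|Y) = H(X,Y) - H(Y) = 3.25 - 1.82 = 1.43

1.43 bits


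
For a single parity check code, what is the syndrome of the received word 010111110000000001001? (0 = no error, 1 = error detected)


Syndrome = XOR of all bits = 0 XOR 1 XOR 0 XOR 1 XOR 1 XOR 1 XOR 1 XOR 1 XOR 0 XOR 0 XOR 0 XOR 0 XOR 0 XOR 0 XOR 0 XOR 0 XOR 0 XOR 1 XOR 0 XOR 0 XOR 1 = 0

0


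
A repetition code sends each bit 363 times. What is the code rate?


Rate = k/n = 1/363

1/363


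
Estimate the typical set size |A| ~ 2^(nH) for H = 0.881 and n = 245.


log2|A_typical| = nH = 245 * 0.881 = 215.845, so |A_typical| ~ 2^215.845 = 9.458e+64

9.458e+64


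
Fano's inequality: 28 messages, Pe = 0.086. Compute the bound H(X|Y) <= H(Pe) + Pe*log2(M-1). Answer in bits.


H(Pe) = -Pe*log2(Pe) - (1-Pe)*log2(1-Pe) = -0.086*log2(0.086) - 0.914*log2(0.914) = 0.304399 + 0.118577 = 0.423. Pe*log2(M-1) = 0.086*log2(27) = 0.408920. Bound = H(Pe) + Pe*log2(M-1) = 0.304399 + 0.118577 + 0.408920 = 0.8319

0.8319 bits


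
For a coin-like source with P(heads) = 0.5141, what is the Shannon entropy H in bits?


H = -p*log2(p) - (1-p)*log2(1-p). -0.5141*log2(0.5141) = 0.493474; -0.4859*log2(0.4859) = 0.505952. H = 0.493474 + 0.505952 = 0.9994

0.9994 bits


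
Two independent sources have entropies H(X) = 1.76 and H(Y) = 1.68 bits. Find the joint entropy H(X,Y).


For independent variables, H(X,Y) = H(X) + H(Y) = 1.76 + 1.68 = 3.44

3.44 bits


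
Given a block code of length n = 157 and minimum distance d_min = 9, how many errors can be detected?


Detection capability = d_min - 1 = 9 - 1 = 8

8 errors


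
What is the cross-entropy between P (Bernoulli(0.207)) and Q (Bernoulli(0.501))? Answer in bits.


H(P,Q) = -p*log2(q) - (1-p)*log2(1-q). -0.207*log2(0.501) = 0.206403; -0.793*log2(0.499) = 0.795290. H(P,Q) = 0.206403 + 0.795290 = 1.0017

1.0017 bits


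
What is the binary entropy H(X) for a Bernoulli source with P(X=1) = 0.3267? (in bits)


H = -p*log2(p) - (1-p)*log2(1-p). -0.3267*log2(0.3267) = 0.527281; -0.6733*log2(0.6733) = 0.384238. H = 0.527281 + 0.384238 = 0.9115

0.9115 bits


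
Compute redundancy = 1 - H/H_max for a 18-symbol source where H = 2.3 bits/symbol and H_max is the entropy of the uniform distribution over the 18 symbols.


H_max = log2(K) = log2(18) = 4.1699 bits/symbol. Redundancy = 1 - H/H_max = 1 - 2.3/4.1699 = 1 - 0.5516 = 0.4484

0.4484


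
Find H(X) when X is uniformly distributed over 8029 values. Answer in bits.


H = log2(n) = log2(8029) = 12.971

12.971 bits


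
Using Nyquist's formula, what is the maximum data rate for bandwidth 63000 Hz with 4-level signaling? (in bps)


Rate = 2 * B * log2(M) = 2 * 63000 * 2.0 = 252000.0

252000.0 bps


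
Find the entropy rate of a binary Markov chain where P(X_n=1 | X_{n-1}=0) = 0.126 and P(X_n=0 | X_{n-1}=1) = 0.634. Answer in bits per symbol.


Stationary distribution: pi_0 = p10/(p01+p10) = 0.8342, pi_1 = 0.1658. Entropy rate H' = pi_0*H(p01) + pi_1*H(p10) = 0.8342*0.5464 + 0.1658*0.9476 = 0.6129

0.6129 bits/symbol


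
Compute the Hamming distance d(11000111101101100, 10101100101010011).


Count differing positions: . ^ ^ . ^ . ^ ^ . . . ^ ^ ^ ^ ^ ^ = 11 differences

11


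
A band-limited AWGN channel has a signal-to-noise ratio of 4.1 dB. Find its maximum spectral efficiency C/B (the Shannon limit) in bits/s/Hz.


SNR_linear = 10^(4.1/10) = 2.5704; C/B = log2(1 + SNR_linear) = log2(1 + 2.5704) = 1.8361

1.8361 bits/s/Hz


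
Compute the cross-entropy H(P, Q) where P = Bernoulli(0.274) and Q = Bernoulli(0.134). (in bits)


H(P,Q) = -p*log2(q) - (1-p)*log2(1-q). -0.274*log2(0.134) = 0.794516; -0.726*log2(0.866) = 0.150689. H(P,Q) = 0.794516 + 0.150689 = 0.9452

0.9452 bits


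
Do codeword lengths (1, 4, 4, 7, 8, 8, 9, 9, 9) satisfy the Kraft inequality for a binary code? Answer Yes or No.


Kraft sum = sum(2^(-l_i)) = 0.6465, need <= 1. Result: satisfied (a binary prefix-free code with these lengths exists)

Yes


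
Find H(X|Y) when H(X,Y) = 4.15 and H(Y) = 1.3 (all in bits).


H(X|Y) = H(X,Y) - H(Y) = 4.15 - 1.3 = 2.85

2.85 bits


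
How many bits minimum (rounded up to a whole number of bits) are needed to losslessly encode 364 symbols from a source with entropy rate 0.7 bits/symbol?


Minimum bits >= n * H = 364 * 0.7 = 254.8, rounded up to a whole number of bits = 255

255 bits


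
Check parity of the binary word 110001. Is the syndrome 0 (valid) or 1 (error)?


Syndrome = XOR of all bits = 1 XOR 1 XOR 0 XOR 0 XOR 0 XOR 1 = 1

1


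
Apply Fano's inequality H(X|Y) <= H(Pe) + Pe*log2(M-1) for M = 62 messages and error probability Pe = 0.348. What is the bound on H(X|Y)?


H(Pe) = -Pe*log2(Pe) - (1-Pe)*log2(1-Pe) = -0.348*log2(0.348) - 0.652*log2(0.652) = 0.529949 + 0.402321 = 0.9323. Pe*log2(M-1) = 0.348*log2(61) = 2.063897. Bound = H(Pe) + Pe*log2(M-1) = 0.529949 + 0.402321 + 2.063897 = 2.9962

2.9962 bits


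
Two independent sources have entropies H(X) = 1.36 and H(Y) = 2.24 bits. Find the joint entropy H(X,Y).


For independent variables, H(X,Y) = H(X) + H(Y) = 1.36 + 2.24 = 3.6

3.6 bits


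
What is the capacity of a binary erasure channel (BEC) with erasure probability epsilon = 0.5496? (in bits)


C = 1 - epsilon = 1 - 0.5496 = 0.4504

0.4504 bits


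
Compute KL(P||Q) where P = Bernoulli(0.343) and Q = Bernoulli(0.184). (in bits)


KL = p*log2(p/q) + (1-p)*log2((1-p)/(1-q)) = 0.343*log2(0.343/0.184) + 0.657*log2(0.657/0.816) = 0.1028

0.1028 bits


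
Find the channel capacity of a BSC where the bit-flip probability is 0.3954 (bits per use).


H(p) = -p*log2(p) - (1-p)*log2(1-p) = -0.3954*log2(0.3954) - 0.6046*log2(0.6046) = 0.529288 + 0.438908 = 0.9682. C = 1 - H(p) = 1 - 0.9682 = 0.0318

0.0318 bits


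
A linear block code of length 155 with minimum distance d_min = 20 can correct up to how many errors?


Correction capability = floor((d-1)/2) = floor((20-1)/2) = 9

9 errors


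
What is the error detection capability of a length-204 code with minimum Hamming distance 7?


Detection capability = d_min - 1 = 7 - 1 = 6

6 errors


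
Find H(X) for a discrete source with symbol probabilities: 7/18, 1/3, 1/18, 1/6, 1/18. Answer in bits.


H = -sum(p_i * log2(p_i)). Terms: -(7/18)*log2(7/18) = 0.529888; -(1/3)*log2(1/3) = 0.528321; -(1/18)*log2(1/18) = 0.231663; -(1/6)*log2(1/6) = 0.430827; -(1/18)*log2(1/18) = 0.231663. H = 0.529888 + 0.528321 + 0.231663 + 0.430827 + 0.231663 = 1.9524

1.9524 bits


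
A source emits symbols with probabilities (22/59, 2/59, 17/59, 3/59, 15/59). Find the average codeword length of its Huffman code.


Huffman construction (repeatedly merge the two least-probable nodes; each merge adds 1 bit to every symbol beneath it): 2/59 + 3/59 = 5/59; 5/59 + 15/59 = 20/59; 17/59 + 20/59 = 37/59; 22/59 + 37/59 = 1. Resulting codeword lengths (in the order the probabilities were given): (1, 4, 2, 4, 3). L_avg = sum(p_i * l_i) = 22/59*1 + 2/59*4 + 17/59*2 + 3/59*4 + 15/59*3 = 121/59 = 2.0508

2.0508 bits


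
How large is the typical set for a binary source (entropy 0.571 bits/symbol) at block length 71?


log2|A_typical| = nH = 71 * 0.571 = 40.541, so |A_typical| ~ 2^40.541 = 1.600e+12

1.600e+12


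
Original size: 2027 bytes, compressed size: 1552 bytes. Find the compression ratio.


Ratio = original / compressed = 2027 / 1552 = 1.3061

1.3061


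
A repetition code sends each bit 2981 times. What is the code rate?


Rate = k/n = 1/2981

1/2981


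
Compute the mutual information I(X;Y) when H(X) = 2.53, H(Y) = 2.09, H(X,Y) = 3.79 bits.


I(X;Y) = H(X) + H(Y) - H(X,Y) = 2.53 + 2.09 - 3.79 = 0.83

0.83 bits


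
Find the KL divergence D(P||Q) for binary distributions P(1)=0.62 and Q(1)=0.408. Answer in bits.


KL = p*log2(p/q) + (1-p)*log2((1-p)/(1-q)) = 0.62*log2(0.62/0.408) + 0.38*log2(0.38/0.592) = 0.1312

0.1312 bits


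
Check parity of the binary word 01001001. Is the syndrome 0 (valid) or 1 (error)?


Syndrome = XOR of all bits = 0 XOR 1 XOR 0 XOR 0 XOR 1 XOR 0 XOR 0 XOR 1 = 1

1


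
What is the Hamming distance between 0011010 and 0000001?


Count differing positions: . . ^ ^ . ^ ^ = 4 differences

4


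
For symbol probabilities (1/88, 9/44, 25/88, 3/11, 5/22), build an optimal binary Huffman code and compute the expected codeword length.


Huffman construction (repeatedly merge the two least-probable nodes; each merge adds 1 bit to every symbol beneath it): 1/88 + 9/44 = 19/88; 19/88 + 5/22 = 39/88; 3/11 + 25/88 = 49/88; 39/88 + 49/88 = 1. Resulting codeword lengths (in the order the probabilities were given): (3, 3, 2, 2, 2). L_avg = sum(p_i * l_i) = 1/88*3 + 9/44*3 + 25/88*2 + 3/11*2 + 5/22*2 = 195/88 = 2.2159

2.2159 bits


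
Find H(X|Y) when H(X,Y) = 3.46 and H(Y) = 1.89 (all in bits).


H(X|Y) = H(X,Y) - H(Y) = 3.46 - 1.89 = 1.57

1.57 bits


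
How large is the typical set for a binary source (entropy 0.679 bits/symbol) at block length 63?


log2|A_typical| = nH = 63 * 0.679 = 42.777, so |A_typical| ~ 2^42.777 = 7.536e+12

7.536e+12


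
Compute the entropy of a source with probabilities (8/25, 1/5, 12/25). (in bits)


H = -sum(p_i * log2(p_i)). Terms: -(8/25)*log2(8/25) = 0.526034; -(1/5)*log2(1/5) = 0.464386; -(12/25)*log2(12/25) = 0.508269. H = 0.526034 + 0.464386 + 0.508269 = 1.4987

1.4987 bits


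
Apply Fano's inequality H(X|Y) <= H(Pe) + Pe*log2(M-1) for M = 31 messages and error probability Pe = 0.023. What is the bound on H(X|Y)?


H(Pe) = -Pe*log2(Pe) - (1-Pe)*log2(1-Pe) = -0.023*log2(0.023) - 0.977*log2(0.977) = 0.125171 + 0.032797 = 0.158. Pe*log2(M-1) = 0.023*log2(30) = 0.112858. Bound = H(Pe) + Pe*log2(M-1) = 0.125171 + 0.032797 + 0.112858 = 0.2708

0.2708 bits


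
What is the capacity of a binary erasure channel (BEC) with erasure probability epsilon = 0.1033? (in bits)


C = 1 - epsilon = 1 - 0.1033 = 0.8967

0.8967 bits


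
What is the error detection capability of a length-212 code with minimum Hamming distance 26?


Detection capability = d_min - 1 = 26 - 1 = 25

25 errors


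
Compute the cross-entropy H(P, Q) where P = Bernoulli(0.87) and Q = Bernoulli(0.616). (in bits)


H(P,Q) = -p*log2(q) - (1-p)*log2(1-q). -0.87*log2(0.616) = 0.608128; -0.13*log2(0.384) = 0.179507. H(P,Q) = 0.608128 + 0.179507 = 0.7876

0.7876 bits


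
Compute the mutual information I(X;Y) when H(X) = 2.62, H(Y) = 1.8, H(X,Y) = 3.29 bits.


I(X;Y) = H(X) + H(Y) - H(X,Y) = 2.62 + 1.8 - 3.29 = 1.13

1.13 bits


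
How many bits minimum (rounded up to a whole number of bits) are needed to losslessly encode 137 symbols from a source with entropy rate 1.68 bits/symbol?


Minimum bits >= n * H = 137 * 1.68 = 230.16, rounded up to a whole number of bits = 231

231 bits


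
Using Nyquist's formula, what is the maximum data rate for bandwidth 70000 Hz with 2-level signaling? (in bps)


Rate = 2 * B * log2(M) = 2 * 70000 * 1.0 = 140000.0

140000.0 bps


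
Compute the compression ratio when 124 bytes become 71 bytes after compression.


Ratio = original / compressed = 124 / 71 = 1.7465

1.7465


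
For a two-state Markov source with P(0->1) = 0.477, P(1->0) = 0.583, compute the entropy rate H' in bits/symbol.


Stationary distribution: pi_0 = p10/(p01+p10) = 0.55, pi_1 = 0.45. Entropy rate H' = pi_0*H(p01) + pi_1*H(p10) = 0.55*0.9985 + 0.45*0.98 = 0.9902

0.9902 bits/symbol


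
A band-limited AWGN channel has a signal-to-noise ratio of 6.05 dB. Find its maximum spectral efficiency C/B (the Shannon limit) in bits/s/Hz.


SNR_linear = 10^(6.05/10) = 4.0272; C/B = log2(1 + SNR_linear) = log2(1 + 4.0272) = 2.3297

2.3297 bits/s/Hz


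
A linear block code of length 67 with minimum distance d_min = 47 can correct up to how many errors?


Correction capability = floor((d-1)/2) = floor((47-1)/2) = 23

23 errors


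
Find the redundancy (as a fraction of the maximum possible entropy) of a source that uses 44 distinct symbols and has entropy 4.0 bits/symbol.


H_max = log2(K) = log2(44) = 5.4594 bits/symbol. Redundancy = 1 - H/H_max = 1 - 4.0/5.4594 = 1 - 0.7327 = 0.2673

0.2673


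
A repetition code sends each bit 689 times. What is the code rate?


Rate = k/n = 1/689

1/689


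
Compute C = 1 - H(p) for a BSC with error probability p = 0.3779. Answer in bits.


H(p) = -p*log2(p) - (1-p)*log2(1-p) = -0.3779*log2(0.3779) - 0.6221*log2(0.6221) = 0.530543 + 0.426003 = 0.9565. C = 1 - H(p) = 1 - 0.9565 = 0.0435

0.0435 bits


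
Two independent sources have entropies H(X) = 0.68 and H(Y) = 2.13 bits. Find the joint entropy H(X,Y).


For independent variables, H(X,Y) = H(X) + H(Y) = 0.68 + 2.13 = 2.81

2.81 bits


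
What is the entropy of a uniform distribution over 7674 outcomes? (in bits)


H = log2(n) = log2(7674) = 12.9058

12.9058 bits


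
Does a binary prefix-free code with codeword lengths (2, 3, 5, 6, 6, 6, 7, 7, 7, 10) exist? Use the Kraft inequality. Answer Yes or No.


Kraft sum = sum(2^(-l_i)) = 0.4775, need <= 1. Result: satisfied (a binary prefix-free code with these lengths exists)

Yes


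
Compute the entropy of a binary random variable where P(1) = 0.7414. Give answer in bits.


H = -p*log2(p) - (1-p)*log2(1-p). -0.7414*log2(0.7414) = 0.320045; -0.2586*log2(0.2586) = 0.504582. H = 0.320045 + 0.504582 = 0.8246

0.8246 bits


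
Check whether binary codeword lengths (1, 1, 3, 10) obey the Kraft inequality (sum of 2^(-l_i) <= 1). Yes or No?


Kraft sum = sum(2^(-l_i)) = 1.126, need <= 1. Result: violated (a binary prefix-free code with these lengths cannot exist)

No


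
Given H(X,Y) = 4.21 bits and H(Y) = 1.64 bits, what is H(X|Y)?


H(X|Y) = H(X,Y) - H(Y) = 4.21 - 1.64 = 2.57

2.57 bits


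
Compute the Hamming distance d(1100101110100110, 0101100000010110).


Count differing positions: ^ . . ^ . . ^ ^ ^ . ^ ^ . . . . = 7 differences

7


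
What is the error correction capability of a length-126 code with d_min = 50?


Correction capability = floor((d-1)/2) = floor((50-1)/2) = 24

24 errors


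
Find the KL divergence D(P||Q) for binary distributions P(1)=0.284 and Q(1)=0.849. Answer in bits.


KL = p*log2(p/q) + (1-p)*log2((1-p)/(1-q)) = 0.284*log2(0.284/0.849) + 0.716*log2(0.716/0.151) = 1.159

1.159 bits


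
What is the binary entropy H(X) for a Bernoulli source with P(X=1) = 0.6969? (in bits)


H = -p*log2(p) - (1-p)*log2(1-p). -0.6969*log2(0.6969) = 0.363068; -0.3031*log2(0.3031) = 0.521979. H = 0.363068 + 0.521979 = 0.885

0.885 bits


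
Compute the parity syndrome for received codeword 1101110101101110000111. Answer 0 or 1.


Syndrome = XOR of all bits = 1 XOR 1 XOR 0 XOR 1 XOR 1 XOR 1 XOR 0 XOR 1 XOR 0 XOR 1 XOR 1 XOR 0 XOR 1 XOR 1 XOR 1 XOR 0 XOR 0 XOR 0 XOR 0 XOR 1 XOR 1 XOR 1 = 0

0


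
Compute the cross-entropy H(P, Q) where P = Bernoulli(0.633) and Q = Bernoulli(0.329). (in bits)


H(P,Q) = -p*log2(q) - (1-p)*log2(1-q). -0.633*log2(0.329) = 1.015231; -0.367*log2(0.671) = 0.211251. H(P,Q) = 1.015231 + 0.211251 = 1.2265

1.2265 bits


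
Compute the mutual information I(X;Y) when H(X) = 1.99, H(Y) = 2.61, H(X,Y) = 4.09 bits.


I(X;Y) = H(X) + H(Y) - H(X,Y) = 1.99 + 2.61 - 4.09 = 0.51

0.51 bits


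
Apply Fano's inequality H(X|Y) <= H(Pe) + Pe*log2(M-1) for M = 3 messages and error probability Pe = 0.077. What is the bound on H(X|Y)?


H(Pe) = -Pe*log2(Pe) - (1-Pe)*log2(1-Pe) = -0.077*log2(0.077) - 0.923*log2(0.923) = 0.284823 + 0.106696 = 0.3915. Pe*log2(M-1) = 0.077*log2(2) = 0.077000. Bound = H(Pe) + Pe*log2(M-1) = 0.284823 + 0.106696 + 0.077000 = 0.4685

0.4685 bits


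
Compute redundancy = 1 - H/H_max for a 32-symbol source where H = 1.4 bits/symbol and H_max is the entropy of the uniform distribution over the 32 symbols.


H_max = log2(K) = log2(32) = 5.0 bits/symbol. Redundancy = 1 - H/H_max = 1 - 1.4/5.0 = 1 - 0.28 = 0.72

0.72


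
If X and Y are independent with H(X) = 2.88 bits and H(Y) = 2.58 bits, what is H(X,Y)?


For independent variables, H(X,Y) = H(X) + H(Y) = 2.88 + 2.58 = 5.46

5.46 bits


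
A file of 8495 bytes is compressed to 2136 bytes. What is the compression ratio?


Ratio = original / compressed = 8495 / 2136 = 3.9771

3.9771


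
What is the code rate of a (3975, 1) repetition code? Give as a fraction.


Rate = k/n = 1/3975

1/3975


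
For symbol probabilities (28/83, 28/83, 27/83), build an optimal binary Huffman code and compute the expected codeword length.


Huffman construction (repeatedly merge the two least-probable nodes; each merge adds 1 bit to every symbol beneath it): 27/83 + 28/83 = 55/83; 28/83 + 55/83 = 1. Resulting codeword lengths (in the order the probabilities were given): (2, 1, 2). L_avg = sum(p_i * l_i) = 28/83*2 + 28/83*1 + 27/83*2 = 138/83 = 1.6627

1.6627 bits


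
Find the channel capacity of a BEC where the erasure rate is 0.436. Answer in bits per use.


C = 1 - epsilon = 1 - 0.436 = 0.564

0.564 bits


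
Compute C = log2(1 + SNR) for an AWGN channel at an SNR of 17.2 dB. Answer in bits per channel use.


SNR_linear = 10^(17.2/10) = 52.4807; C = log2(1 + SNR_linear) = log2(1 + 52.4807) = 5.7409

5.7409 bits/channel use


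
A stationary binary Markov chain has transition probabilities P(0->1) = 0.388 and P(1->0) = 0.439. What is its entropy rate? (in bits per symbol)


Stationary distribution: pi_0 = p10/(p01+p10) = 0.5308, pi_1 = 0.4692. Entropy rate H' = pi_0*H(p01) + pi_1*H(p10) = 0.5308*0.9635 + 0.4692*0.9892 = 0.9756

0.9756 bits/symbol


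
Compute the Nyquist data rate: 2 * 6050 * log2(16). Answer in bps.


Rate = 2 * B * log2(M) = 2 * 6050 * 4.0 = 48400.0

48400.0 bps


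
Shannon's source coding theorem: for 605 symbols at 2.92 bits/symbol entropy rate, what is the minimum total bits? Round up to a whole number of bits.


Minimum bits >= n * H = 605 * 2.92 = 1766.6, rounded up to a whole number of bits = 1767

1767 bits


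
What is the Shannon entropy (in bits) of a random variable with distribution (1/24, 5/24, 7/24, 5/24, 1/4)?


H = -sum(p_i * log2(p_i)). Terms: -(1/24)*log2(1/24) = 0.191040; -(5/24)*log2(5/24) = 0.471466; -(7/24)*log2(7/24) = 0.518469; -(5/24)*log2(5/24) = 0.471466; -(1/4)*log2(1/4) = 0.500000. H = 0.191040 + 0.471466 + 0.518469 + 0.471466 + 0.500000 = 2.1524

2.1524 bits


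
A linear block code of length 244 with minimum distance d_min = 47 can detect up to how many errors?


Detection capability = d_min - 1 = 47 - 1 = 46

46 errors


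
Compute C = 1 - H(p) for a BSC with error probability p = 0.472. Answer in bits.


H(p) = -p*log2(p) - (1-p)*log2(1-p) = -0.472*log2(0.472) - 0.528*log2(0.528) = 0.511243 + 0.486494 = 0.9977. C = 1 - H(p) = 1 - 0.9977 = 0.0023

0.0023 bits


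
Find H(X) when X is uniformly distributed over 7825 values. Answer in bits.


H = log2(n) = log2(7825) = 12.9339

12.9339 bits


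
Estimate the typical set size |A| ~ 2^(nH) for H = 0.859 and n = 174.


log2|A_typical| = nH = 174 * 0.859 = 149.466, so |A_typical| ~ 2^149.466 = 9.857e+44

9.857e+44


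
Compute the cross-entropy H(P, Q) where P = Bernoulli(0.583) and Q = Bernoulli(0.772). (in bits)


H(P,Q) = -p*log2(q) - (1-p)*log2(1-q). -0.583*log2(0.772) = 0.217650; -0.417*log2(0.228) = 0.889417. H(P,Q) = 0.217650 + 0.889417 = 1.1071

1.1071 bits


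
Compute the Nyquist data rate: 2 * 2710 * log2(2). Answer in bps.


Rate = 2 * B * log2(M) = 2 * 2710 * 1.0 = 5420.0

5420.0 bps


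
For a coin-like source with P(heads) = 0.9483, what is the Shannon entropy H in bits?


H = -p*log2(p) - (1-p)*log2(1-p). -0.9483*log2(0.9483) = 0.072625; -0.0517*log2(0.0517) = 0.220950. H = 0.072625 + 0.220950 = 0.2936

0.2936 bits


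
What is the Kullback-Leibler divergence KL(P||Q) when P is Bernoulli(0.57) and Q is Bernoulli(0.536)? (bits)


KL = p*log2(p/q) + (1-p)*log2((1-p)/(1-q)) = 0.57*log2(0.57/0.536) + 0.43*log2(0.43/0.464) = 0.0034

0.0034 bits


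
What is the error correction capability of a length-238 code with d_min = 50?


Correction capability = floor((d-1)/2) = floor((50-1)/2) = 24

24 errors


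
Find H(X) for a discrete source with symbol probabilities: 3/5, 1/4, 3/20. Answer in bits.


H = -sum(p_i * log2(p_i)). Terms: -(3/5)*log2(3/5) = 0.442179; -(1/4)*log2(1/4) = 0.500000; -(3/20)*log2(3/20) = 0.410545. H = 0.442179 + 0.500000 + 0.410545 = 1.3527

1.3527 bits


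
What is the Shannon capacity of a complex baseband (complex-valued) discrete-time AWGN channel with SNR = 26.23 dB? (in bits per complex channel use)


SNR_linear = 10^(26.23/10) = 419.759; C = log2(1 + SNR_linear) = log2(1 + 419.759) = 8.7169

8.7169 bits/channel use


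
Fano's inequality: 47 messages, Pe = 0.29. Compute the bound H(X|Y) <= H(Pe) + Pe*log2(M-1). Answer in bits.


H(Pe) = -Pe*log2(Pe) - (1-Pe)*log2(1-Pe) = -0.29*log2(0.29) - 0.71*log2(0.71) = 0.517904 + 0.350817 = 0.8687. Pe*log2(M-1) = 0.29*log2(46) = 1.601833. Bound = H(Pe) + Pe*log2(M-1) = 0.517904 + 0.350817 + 1.601833 = 2.4706

2.4706 bits


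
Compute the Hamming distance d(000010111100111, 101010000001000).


Count differing positions: ^ . ^ . . . ^ ^ ^ ^ . ^ ^ ^ ^ = 10 differences

10


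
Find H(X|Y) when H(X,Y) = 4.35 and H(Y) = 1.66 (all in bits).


H(X|Y) = H(X,Y) - H(Y) = 4.35 - 1.66 = 2.69

2.69 bits


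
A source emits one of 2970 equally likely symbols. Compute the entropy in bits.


H = log2(n) = log2(2970) = 11.5362

11.5362 bits


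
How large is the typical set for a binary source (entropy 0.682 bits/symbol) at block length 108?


log2|A_typical| = nH = 108 * 0.682 = 73.656, so |A_typical| ~ 2^73.656 = 1.488e+22

1.488e+22


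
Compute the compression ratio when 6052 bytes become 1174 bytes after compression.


Ratio = original / compressed = 6052 / 1174 = 5.155

5.155


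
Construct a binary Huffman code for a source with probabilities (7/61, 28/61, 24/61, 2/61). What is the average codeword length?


Huffman construction (repeatedly merge the two least-probable nodes; each merge adds 1 bit to every symbol beneath it): 2/61 + 7/61 = 9/61; 9/61 + 24/61 = 33/61; 28/61 + 33/61 = 1. Resulting codeword lengths (in the order the probabilities were given): (3, 1, 2, 3). L_avg = sum(p_i * l_i) = 7/61*3 + 28/61*1 + 24/61*2 + 2/61*3 = 103/61 = 1.6885

1.6885 bits
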